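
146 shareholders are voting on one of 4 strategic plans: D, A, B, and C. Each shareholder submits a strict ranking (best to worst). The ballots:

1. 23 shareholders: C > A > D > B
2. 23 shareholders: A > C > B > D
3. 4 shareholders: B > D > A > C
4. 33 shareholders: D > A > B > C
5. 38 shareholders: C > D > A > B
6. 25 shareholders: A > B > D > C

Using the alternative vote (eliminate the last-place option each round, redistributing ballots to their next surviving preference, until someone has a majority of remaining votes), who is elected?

Round 1: D 33, A 48, B 4, C 61. Eliminate B.
Round 2: D 37, A 48, C 61. Eliminate D.
Round 3: A 85, C 61. A has a majority.

A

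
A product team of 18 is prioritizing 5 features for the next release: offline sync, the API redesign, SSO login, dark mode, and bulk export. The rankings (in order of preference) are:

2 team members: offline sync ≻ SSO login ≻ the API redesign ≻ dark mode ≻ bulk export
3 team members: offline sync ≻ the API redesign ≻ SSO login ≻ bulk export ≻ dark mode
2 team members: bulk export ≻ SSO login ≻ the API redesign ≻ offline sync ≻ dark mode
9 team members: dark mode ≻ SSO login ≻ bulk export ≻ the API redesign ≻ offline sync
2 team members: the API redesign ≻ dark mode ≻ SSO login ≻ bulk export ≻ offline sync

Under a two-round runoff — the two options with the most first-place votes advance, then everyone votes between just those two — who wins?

Round 1 first-place votes: offline sync 5, the API redesign 2, SSO login 0, dark mode 9, bulk export 2.
dark mode and offline sync advance.
Runoff: dark mode is preferred to offline sync by 11 voters; offline sync by 7.
dark mode wins the runoff.

dark mode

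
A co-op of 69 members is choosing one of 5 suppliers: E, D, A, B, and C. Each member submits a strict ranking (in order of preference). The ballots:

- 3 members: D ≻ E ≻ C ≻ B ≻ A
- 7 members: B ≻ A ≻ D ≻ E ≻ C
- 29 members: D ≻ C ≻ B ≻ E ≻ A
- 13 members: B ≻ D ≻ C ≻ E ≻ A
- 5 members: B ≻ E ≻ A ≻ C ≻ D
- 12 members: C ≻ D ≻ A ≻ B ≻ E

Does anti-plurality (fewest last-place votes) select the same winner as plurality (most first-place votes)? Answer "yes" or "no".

no

Anti-plurality — last-place votes: E 12, D 5, A 45, B 0, C 7. Winner: B.
Plurality — first-place votes: E 0, D 32, A 0, B 25, C 12. Winner: D.
The two methods disagree.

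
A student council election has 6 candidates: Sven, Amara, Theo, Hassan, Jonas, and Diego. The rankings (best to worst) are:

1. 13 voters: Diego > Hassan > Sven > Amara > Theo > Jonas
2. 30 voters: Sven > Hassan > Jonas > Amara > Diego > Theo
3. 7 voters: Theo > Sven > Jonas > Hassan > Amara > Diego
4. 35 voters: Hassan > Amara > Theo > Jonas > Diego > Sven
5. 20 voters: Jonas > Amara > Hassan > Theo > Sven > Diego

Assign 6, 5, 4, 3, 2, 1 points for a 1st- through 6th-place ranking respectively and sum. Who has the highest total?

Sven: 13·4 + 30·6 + 7·5 + 35·1 + 20·2 = 342
Amara: 13·3 + 30·3 + 7·2 + 35·5 + 20·5 = 418
Theo: 13·2 + 30·1 + 7·6 + 35·4 + 20·3 = 298
Hassan: 13·5 + 30·5 + 7·3 + 35·6 + 20·4 = 526
Jonas: 13·1 + 30·4 + 7·4 + 35·3 + 20·6 = 386
Diego: 13·6 + 30·2 + 7·1 + 35·2 + 20·1 = 235
Hassan has the highest Borda score (526).

Hassan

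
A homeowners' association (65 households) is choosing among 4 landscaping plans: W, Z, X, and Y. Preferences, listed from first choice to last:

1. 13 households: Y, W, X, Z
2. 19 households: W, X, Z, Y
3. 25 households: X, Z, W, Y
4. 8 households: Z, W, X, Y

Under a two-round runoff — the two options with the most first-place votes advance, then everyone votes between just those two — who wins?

W

Round 1 first-place votes: W 19, Z 8, X 25, Y 13.
X and W advance.
Runoff: X is preferred to W by 25 voters; W by 40.
W wins the runoff.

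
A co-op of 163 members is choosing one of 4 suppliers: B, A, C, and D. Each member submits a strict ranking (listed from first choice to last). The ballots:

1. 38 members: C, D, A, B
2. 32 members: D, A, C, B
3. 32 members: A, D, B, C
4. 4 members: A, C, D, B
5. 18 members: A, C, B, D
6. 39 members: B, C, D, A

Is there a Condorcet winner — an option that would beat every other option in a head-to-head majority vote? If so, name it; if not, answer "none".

Checking pairwise contests:
A beats B 124–39.
D beats A 109–54.
A beats C 86–77.
C beats D 99–64.
Every option loses at least one head-to-head, so there is no Condorcet winner.

none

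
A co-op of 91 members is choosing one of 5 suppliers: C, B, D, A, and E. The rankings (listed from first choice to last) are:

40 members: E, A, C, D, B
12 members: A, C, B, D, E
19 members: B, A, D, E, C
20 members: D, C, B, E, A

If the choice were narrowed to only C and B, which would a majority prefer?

Voters preferring C to B: 72; preferring B to C: 19.
C wins the head-to-head.

C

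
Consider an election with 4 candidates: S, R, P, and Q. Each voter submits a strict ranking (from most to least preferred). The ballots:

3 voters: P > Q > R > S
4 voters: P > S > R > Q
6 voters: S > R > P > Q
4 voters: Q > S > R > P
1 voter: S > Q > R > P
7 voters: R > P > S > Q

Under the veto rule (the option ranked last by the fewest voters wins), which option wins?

R

Last-place votes: S 3, R 0, P 5, Q 17.
R is ranked last by the fewest voters, so R wins.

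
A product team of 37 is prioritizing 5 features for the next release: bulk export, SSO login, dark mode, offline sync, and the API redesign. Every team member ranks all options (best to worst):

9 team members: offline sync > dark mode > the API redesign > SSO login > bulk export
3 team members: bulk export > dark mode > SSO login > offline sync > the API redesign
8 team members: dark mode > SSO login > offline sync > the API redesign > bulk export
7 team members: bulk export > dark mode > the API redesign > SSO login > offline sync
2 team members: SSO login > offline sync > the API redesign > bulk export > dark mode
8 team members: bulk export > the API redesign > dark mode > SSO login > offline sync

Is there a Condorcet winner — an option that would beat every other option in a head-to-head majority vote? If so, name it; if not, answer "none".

Checking pairwise contests:
SSO login beats bulk export 19–18.
dark mode beats SSO login 35–2.
bulk export beats dark mode 20–17.
SSO login beats offline sync 28–9.
dark mode beats the API redesign 27–10.
Every option loses at least one head-to-head, so there is no Condorcet winner.

none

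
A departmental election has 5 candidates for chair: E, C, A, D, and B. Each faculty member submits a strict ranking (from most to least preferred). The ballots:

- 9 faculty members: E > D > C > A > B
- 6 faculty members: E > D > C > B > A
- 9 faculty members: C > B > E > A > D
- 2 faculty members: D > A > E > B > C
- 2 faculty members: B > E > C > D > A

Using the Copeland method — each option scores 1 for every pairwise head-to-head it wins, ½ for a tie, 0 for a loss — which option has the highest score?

E

E: beats C, A, D, and B → score 4.
C: beats A and B; loses to E and D → score 2.
A: loses to E, C, D, and B → score 0.
D: beats C, A, and B; loses to E → score 3.
B: beats A; loses to E, C, and D → score 1.
E has the best pairwise record.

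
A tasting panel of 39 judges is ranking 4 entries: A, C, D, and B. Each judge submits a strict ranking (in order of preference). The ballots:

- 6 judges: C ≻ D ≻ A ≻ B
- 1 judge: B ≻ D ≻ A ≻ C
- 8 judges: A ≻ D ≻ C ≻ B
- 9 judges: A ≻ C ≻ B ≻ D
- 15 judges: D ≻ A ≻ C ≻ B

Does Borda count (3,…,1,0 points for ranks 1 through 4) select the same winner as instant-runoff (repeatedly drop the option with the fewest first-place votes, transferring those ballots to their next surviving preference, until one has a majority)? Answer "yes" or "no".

Borda — scores: A 88, C 59, D 75, B 12. Winner: A.
Instant-runoff — R1 A 17, C 6, D 15, B 1 (B out); R2 A 17, C 6, D 16 (C out); R3 A 17, D 22 (D winner). Winner: D.
The two methods disagree.

no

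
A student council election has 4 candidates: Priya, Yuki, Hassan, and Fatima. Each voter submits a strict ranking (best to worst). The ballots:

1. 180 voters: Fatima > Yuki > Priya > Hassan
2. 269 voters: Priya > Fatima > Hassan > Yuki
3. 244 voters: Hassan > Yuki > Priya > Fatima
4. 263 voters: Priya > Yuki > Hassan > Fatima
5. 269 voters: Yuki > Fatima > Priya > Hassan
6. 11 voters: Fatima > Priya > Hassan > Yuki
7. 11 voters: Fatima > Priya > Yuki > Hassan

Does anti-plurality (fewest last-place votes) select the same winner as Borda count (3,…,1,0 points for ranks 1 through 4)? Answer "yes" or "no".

yes

Anti-plurality — last-place votes: Priya 0, Yuki 280, Hassan 460, Fatima 507. Winner: Priya.
Borda — scores: Priya 2333, Yuki 2192, Hassan 1275, Fatima 1682. Winner: Priya.
The two methods agree.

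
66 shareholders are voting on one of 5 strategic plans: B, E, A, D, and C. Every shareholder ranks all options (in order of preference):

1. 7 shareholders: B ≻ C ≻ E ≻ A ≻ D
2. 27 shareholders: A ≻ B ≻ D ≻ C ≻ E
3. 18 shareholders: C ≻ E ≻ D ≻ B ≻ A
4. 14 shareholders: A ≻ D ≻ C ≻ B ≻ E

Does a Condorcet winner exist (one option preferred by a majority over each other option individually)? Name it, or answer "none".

A vs B: 41–25 for A.
A vs E: 41–25 for A.
A vs D: 48–18 for A.
A vs C: 41–25 for A.
A beats every other option head-to-head.

A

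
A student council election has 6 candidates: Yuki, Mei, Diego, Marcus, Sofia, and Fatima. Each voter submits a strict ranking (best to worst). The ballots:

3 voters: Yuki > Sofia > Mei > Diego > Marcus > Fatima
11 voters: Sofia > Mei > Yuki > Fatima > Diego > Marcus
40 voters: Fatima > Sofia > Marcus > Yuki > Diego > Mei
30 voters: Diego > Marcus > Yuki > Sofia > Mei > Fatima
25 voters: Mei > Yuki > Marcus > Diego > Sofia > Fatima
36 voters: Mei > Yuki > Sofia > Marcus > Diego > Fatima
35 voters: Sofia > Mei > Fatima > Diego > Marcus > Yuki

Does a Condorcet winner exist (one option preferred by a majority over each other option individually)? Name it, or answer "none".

none

Checking pairwise contests:
Mei beats Yuki 107–73.
Sofia beats Mei 119–61.
Yuki beats Diego 115–65.
Mei beats Marcus 110–70.
Yuki beats Sofia 94–86.
Yuki beats Fatima 105–75.
Every option loses at least one head-to-head, so there is no Condorcet winner.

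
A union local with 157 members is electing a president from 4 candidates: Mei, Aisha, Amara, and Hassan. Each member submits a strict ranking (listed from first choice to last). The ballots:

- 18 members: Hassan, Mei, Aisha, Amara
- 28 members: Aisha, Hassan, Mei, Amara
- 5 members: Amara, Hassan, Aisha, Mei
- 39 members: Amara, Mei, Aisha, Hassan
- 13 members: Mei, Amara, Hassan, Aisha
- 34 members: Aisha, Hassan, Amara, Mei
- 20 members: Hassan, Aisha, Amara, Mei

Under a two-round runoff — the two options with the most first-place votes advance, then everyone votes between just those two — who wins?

Aisha

Round 1 first-place votes: Mei 13, Aisha 62, Amara 44, Hassan 38.
Aisha and Amara advance.
Runoff: Aisha is preferred to Amara by 100 voters; Amara by 57.
Aisha wins the runoff.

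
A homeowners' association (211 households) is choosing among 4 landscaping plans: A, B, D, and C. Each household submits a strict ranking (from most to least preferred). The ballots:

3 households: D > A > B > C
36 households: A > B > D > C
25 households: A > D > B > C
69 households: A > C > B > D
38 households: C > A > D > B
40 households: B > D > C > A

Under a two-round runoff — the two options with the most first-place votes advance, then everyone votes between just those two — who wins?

A

Round 1 first-place votes: A 130, B 40, D 3, C 38.
A and B advance.
Runoff: A is preferred to B by 171 voters; B by 40.
A wins the runoff.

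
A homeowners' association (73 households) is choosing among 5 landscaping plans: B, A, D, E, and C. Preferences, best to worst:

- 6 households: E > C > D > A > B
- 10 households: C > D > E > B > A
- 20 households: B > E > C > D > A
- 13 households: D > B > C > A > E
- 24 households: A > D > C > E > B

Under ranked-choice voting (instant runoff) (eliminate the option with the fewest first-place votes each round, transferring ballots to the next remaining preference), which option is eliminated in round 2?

D

Round 1: B 20, A 24, D 13, E 6, C 10. Eliminate E.
Round 2: B 20, A 24, D 13, C 16. Eliminate D.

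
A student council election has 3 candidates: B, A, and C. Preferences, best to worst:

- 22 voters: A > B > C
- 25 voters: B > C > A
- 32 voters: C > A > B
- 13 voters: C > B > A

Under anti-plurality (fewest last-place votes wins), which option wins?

C

Last-place votes: B 32, A 38, C 22.
C is ranked last by the fewest voters, so C wins.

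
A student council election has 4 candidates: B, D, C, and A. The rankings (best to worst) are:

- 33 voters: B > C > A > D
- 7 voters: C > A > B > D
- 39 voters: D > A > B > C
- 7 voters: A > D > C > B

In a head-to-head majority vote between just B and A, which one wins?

A

Voters preferring B to A: 33; preferring A to B: 53.
A wins the head-to-head.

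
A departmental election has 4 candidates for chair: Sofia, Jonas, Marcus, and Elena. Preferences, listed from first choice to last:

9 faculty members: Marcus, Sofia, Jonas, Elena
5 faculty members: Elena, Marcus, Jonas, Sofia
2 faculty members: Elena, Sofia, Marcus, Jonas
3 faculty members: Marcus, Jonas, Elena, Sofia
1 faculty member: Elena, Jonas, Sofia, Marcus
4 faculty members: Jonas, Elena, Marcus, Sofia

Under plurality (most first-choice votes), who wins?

Marcus

First-place votes: Sofia 0, Jonas 4, Marcus 12, Elena 8.
Marcus has the most first-place votes.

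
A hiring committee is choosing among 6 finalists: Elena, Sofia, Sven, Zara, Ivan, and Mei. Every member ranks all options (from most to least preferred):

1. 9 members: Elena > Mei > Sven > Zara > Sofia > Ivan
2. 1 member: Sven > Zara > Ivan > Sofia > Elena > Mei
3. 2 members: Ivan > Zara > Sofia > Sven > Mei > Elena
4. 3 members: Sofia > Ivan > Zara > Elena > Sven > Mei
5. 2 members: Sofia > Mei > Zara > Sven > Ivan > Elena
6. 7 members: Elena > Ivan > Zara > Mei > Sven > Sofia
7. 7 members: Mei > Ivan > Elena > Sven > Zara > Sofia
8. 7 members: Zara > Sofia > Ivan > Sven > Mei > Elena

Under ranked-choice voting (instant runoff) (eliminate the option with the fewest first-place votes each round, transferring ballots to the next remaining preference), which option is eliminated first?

Sven

Round 1: Elena 16, Sofia 5, Sven 1, Zara 7, Ivan 2, Mei 7. Eliminate Sven.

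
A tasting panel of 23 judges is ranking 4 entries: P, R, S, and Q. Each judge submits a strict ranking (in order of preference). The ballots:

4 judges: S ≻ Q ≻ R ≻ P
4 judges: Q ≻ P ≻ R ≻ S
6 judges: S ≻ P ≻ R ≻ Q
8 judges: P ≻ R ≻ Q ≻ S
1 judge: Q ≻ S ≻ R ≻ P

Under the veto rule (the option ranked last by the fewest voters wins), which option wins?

R

Last-place votes: P 5, R 0, S 12, Q 6.
R is ranked last by the fewest voters, so R wins.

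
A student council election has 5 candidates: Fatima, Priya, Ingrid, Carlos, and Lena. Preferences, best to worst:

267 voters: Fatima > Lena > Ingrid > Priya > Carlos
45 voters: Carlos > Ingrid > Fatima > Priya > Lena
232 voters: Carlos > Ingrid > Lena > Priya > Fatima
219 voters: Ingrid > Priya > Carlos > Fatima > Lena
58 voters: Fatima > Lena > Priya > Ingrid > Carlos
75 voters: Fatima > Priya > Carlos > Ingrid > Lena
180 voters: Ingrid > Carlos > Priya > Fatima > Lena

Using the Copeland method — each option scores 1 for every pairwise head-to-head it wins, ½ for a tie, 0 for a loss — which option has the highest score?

Ingrid

Fatima: beats Lena; loses to Priya, Ingrid, and Carlos → score 1.
Priya: beats Fatima and Carlos; loses to Ingrid and Lena → score 2.
Ingrid: beats Fatima, Priya, Carlos, and Lena → score 4.
Carlos: beats Fatima and Lena; loses to Priya and Ingrid → score 2.
Lena: beats Priya; loses to Fatima, Ingrid, and Carlos → score 1.
Ingrid has the best pairwise record.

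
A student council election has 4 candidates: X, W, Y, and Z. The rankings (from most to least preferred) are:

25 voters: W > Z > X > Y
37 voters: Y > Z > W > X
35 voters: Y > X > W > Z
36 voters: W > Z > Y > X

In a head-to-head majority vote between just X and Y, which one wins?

Y

Voters preferring X to Y: 25; preferring Y to X: 108.
Y wins the head-to-head.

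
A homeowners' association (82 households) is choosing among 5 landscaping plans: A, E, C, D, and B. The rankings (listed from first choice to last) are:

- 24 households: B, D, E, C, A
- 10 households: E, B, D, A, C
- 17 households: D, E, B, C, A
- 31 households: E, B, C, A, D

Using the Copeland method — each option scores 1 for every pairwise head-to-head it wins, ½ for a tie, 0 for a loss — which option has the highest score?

A: loses to E, C, D, and B → score 0.
E: beats A, C, and B; ties D → score 3.5.
C: beats A; loses to E, D, and B → score 1.
D: beats A and C; ties E; loses to B → score 2.5.
B: beats A, C, and D; loses to E → score 3.
E has the best pairwise record.

E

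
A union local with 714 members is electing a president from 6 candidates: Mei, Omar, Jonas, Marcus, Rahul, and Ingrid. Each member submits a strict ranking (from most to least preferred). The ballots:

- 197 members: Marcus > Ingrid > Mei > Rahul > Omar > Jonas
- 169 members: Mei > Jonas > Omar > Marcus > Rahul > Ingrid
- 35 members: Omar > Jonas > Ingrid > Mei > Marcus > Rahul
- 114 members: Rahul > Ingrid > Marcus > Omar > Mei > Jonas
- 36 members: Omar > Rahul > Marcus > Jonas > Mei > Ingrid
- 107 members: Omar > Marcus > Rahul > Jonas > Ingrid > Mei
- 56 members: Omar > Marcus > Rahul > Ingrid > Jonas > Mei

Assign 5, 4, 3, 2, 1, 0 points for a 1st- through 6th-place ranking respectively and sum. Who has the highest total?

Mei: 197·3 + 169·5 + 35·2 + 114·1 + 36·1 + 107·0 + 56·0 = 1656
Omar: 197·1 + 169·3 + 35·5 + 114·2 + 36·5 + 107·5 + 56·5 = 2102
Jonas: 197·0 + 169·4 + 35·4 + 114·0 + 36·2 + 107·2 + 56·1 = 1158
Marcus: 197·5 + 169·2 + 35·1 + 114·3 + 36·3 + 107·4 + 56·4 = 2460
Rahul: 197·2 + 169·1 + 35·0 + 114·5 + 36·4 + 107·3 + 56·3 = 1766
Ingrid: 197·4 + 169·0 + 35·3 + 114·4 + 36·0 + 107·1 + 56·2 = 1568
Marcus has the highest Borda score (2460).

Marcus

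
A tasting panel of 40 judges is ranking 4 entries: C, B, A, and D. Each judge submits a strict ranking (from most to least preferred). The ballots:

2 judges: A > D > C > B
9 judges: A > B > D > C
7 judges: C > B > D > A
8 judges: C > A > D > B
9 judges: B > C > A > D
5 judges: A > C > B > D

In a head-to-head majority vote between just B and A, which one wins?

A

Voters preferring B to A: 16; preferring A to B: 24.
A wins the head-to-head.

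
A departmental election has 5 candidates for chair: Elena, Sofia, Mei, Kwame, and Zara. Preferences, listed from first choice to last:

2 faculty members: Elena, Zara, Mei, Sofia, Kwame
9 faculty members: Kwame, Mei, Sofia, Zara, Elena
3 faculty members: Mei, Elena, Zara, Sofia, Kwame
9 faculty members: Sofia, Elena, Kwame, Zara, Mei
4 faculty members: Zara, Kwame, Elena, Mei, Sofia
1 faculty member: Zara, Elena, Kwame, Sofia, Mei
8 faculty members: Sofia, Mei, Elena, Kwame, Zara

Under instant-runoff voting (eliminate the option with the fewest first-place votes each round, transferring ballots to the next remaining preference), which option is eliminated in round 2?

Round 1: Elena 2, Sofia 17, Mei 3, Kwame 9, Zara 5. Eliminate Elena.
Round 2: Sofia 17, Mei 3, Kwame 9, Zara 7. Eliminate Mei.

Mei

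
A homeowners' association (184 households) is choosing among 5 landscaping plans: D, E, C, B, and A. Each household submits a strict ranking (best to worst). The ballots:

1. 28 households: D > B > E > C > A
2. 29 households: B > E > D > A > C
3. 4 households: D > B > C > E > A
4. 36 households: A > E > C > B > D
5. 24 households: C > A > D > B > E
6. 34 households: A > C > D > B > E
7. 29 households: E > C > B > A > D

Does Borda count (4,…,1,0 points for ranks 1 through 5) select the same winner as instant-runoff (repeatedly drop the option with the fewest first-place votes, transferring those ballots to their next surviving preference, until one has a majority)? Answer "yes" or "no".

Borda — scores: D 302, E 371, C 393, B 364, A 410. Winner: A.
Instant-runoff — R1 D 32, E 29, C 24, B 29, A 70 (C out); R2 D 32, E 29, B 29, A 94 (A winner). Winner: A.
The two methods agree.

yes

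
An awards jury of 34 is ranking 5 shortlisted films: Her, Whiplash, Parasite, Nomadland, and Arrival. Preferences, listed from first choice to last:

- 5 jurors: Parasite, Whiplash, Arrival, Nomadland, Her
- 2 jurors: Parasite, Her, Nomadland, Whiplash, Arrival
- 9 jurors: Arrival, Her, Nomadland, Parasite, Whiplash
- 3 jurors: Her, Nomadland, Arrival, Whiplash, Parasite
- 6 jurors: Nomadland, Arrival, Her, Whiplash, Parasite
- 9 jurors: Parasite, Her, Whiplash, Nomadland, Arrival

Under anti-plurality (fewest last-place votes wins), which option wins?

Last-place votes: Her 5, Whiplash 9, Parasite 9, Nomadland 0, Arrival 11.
Nomadland is ranked last by the fewest voters, so Nomadland wins.

Nomadland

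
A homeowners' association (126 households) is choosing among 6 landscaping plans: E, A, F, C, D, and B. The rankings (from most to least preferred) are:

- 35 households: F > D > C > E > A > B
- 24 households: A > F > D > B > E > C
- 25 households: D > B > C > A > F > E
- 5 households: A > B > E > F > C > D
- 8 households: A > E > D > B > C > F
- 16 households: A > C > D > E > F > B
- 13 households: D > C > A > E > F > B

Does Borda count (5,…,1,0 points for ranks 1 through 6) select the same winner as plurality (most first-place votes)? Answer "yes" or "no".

Borda — scores: E 199, A 389, F 335, C 309, D 474, B 184. Winner: D.
Plurality — first-place votes: E 0, A 53, F 35, C 0, D 38, B 0. Winner: A.
The two methods disagree.

no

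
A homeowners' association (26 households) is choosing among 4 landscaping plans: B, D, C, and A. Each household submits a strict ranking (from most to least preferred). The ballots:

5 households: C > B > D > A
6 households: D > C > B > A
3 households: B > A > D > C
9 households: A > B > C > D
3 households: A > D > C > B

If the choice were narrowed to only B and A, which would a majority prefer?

B

Voters preferring B to A: 14; preferring A to B: 12.
B wins the head-to-head.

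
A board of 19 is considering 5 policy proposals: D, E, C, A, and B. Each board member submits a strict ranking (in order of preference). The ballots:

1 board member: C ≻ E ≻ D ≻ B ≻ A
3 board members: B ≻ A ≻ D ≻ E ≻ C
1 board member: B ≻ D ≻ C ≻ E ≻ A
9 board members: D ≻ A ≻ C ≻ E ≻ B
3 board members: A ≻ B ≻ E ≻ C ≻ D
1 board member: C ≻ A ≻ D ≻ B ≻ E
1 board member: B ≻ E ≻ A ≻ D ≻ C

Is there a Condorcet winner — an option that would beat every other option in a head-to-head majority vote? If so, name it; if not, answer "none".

D

D vs E: 14–5 for D.
D vs C: 14–5 for D.
D vs A: 11–8 for D.
D vs B: 11–8 for D.
D beats every other option head-to-head.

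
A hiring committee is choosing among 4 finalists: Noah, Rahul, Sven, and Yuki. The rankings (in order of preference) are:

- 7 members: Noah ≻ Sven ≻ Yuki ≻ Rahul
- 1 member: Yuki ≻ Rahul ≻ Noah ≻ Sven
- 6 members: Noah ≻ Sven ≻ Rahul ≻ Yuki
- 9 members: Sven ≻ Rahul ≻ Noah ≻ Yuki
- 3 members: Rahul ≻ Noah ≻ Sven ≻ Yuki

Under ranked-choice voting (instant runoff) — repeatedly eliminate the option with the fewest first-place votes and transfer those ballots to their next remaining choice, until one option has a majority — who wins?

Noah

Round 1: Noah 13, Rahul 3, Sven 9, Yuki 1. Eliminate Yuki.
Round 2: Noah 13, Rahul 4, Sven 9. Eliminate Rahul.
Round 3: Noah 17, Sven 9. Noah has a majority.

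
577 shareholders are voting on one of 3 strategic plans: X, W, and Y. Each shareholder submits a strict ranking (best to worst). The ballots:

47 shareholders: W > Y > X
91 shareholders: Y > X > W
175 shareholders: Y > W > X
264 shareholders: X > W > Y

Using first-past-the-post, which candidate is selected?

First-place votes: X 264, W 47, Y 266.
Y has the most first-place votes.

Y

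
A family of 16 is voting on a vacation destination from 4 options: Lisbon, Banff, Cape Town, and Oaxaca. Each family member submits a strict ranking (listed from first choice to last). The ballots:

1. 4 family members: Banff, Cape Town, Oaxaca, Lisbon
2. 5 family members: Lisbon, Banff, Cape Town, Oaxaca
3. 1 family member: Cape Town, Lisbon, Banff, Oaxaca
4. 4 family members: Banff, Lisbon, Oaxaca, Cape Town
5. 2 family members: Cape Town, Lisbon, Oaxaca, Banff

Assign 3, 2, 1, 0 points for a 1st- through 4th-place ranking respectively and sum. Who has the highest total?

Lisbon: 4·0 + 5·3 + 1·2 + 4·2 + 2·2 = 29
Banff: 4·3 + 5·2 + 1·1 + 4·3 + 2·0 = 35
Cape Town: 4·2 + 5·1 + 1·3 + 4·0 + 2·3 = 22
Oaxaca: 4·1 + 5·0 + 1·0 + 4·1 + 2·1 = 10
Banff has the highest Borda score (35).

Banff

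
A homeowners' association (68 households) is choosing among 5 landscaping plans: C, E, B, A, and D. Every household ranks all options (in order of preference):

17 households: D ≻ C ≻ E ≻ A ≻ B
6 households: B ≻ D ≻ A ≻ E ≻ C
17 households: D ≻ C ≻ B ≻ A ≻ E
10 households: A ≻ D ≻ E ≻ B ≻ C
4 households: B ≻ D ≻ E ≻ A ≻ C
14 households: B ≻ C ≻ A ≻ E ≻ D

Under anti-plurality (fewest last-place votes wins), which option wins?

Last-place votes: C 20, E 17, B 17, A 0, D 14.
A is ranked last by the fewest voters, so A wins.

A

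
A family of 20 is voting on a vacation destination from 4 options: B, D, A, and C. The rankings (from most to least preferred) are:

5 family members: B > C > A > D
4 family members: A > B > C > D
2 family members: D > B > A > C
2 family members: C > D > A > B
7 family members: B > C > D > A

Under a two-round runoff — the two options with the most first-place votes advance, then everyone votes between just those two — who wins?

Round 1 first-place votes: B 12, D 2, A 4, C 2.
B and A advance.
Runoff: B is preferred to A by 14 voters; A by 6.
B wins the runoff.

B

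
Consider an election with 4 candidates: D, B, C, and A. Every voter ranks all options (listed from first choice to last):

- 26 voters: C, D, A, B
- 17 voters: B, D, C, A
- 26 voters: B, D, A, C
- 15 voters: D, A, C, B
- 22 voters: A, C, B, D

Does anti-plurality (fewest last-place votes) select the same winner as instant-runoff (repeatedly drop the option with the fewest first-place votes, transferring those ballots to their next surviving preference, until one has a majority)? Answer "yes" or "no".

Anti-plurality — last-place votes: D 22, B 41, C 26, A 17. Winner: A.
Instant-runoff — R1 D 15, B 43, C 26, A 22 (D out); R2 B 43, C 26, A 37 (C out); R3 B 43, A 63 (A winner). Winner: A.
The two methods agree.

yes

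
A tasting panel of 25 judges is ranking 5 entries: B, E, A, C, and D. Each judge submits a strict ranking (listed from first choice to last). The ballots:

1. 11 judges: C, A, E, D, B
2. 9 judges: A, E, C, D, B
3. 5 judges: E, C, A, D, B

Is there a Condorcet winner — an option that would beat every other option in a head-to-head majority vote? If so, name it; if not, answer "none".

Checking pairwise contests:
E beats B 25–0.
A beats E 20–5.
C beats A 16–9.
E beats C 14–11.
E beats D 25–0.
Every option loses at least one head-to-head, so there is no Condorcet winner.

none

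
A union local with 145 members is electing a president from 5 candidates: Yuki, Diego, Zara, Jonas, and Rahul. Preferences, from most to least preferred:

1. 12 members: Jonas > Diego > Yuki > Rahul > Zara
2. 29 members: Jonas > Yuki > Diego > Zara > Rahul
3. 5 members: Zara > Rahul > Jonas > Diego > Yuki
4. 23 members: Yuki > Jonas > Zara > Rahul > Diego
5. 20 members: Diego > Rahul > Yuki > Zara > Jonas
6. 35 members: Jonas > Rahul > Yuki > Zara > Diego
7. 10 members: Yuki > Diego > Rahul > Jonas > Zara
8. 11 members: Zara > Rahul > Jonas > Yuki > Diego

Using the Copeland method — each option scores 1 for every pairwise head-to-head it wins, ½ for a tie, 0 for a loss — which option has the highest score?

Jonas

Yuki: beats Diego, Zara, and Rahul; loses to Jonas → score 3.
Diego: loses to Yuki, Zara, Jonas, and Rahul → score 0.
Zara: beats Diego; loses to Yuki, Jonas, and Rahul → score 1.
Jonas: beats Yuki, Diego, Zara, and Rahul → score 4.
Rahul: beats Diego and Zara; loses to Yuki and Jonas → score 2.
Jonas has the best pairwise record.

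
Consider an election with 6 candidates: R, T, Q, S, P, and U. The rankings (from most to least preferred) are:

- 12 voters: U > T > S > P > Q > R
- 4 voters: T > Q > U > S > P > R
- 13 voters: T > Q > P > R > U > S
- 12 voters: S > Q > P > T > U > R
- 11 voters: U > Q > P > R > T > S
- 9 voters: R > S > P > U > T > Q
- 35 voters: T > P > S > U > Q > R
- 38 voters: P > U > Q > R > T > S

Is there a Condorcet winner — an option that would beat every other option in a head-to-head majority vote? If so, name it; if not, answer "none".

P

P vs R: 125–9 for P.
P vs T: 70–64 for P.
P vs Q: 94–40 for P.
P vs S: 97–37 for P.
P vs U: 107–27 for P.
P beats every other option head-to-head.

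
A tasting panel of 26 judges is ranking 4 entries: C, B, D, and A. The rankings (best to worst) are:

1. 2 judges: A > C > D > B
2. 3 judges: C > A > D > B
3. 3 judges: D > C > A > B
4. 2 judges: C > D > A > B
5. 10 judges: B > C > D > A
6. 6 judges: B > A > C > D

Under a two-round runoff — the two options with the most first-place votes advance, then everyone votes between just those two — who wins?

Round 1 first-place votes: C 5, B 16, D 3, A 2.
B and C advance.
Runoff: B is preferred to C by 16 voters; C by 10.
B wins the runoff.

B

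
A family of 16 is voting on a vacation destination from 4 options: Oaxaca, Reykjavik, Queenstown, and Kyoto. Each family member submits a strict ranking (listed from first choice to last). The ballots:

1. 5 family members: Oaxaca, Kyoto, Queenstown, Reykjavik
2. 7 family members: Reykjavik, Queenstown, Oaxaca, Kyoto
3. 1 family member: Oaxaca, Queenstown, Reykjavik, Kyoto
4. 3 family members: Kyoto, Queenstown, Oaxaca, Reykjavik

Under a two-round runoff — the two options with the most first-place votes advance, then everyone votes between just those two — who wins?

Round 1 first-place votes: Oaxaca 6, Reykjavik 7, Queenstown 0, Kyoto 3.
Reykjavik and Oaxaca advance.
Runoff: Reykjavik is preferred to Oaxaca by 7 voters; Oaxaca by 9.
Oaxaca wins the runoff.

Oaxaca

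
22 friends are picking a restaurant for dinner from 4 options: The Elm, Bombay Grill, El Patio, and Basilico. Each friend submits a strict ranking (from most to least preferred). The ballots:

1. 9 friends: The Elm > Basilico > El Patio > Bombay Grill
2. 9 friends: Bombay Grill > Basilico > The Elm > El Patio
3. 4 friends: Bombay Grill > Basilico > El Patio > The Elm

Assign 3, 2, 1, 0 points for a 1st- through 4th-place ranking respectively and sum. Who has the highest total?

Basilico

The Elm: 9·3 + 9·1 + 4·0 = 36
Bombay Grill: 9·0 + 9·3 + 4·3 = 39
El Patio: 9·1 + 9·0 + 4·1 = 13
Basilico: 9·2 + 9·2 + 4·2 = 44
Basilico has the highest Borda score (44).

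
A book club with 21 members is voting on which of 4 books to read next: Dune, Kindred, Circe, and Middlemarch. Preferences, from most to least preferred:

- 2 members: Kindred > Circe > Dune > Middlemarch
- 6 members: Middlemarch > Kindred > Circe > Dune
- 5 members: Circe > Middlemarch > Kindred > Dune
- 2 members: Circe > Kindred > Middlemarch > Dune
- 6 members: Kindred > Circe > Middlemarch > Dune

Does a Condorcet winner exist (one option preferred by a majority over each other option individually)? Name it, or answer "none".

none

Checking pairwise contests:
Kindred beats Dune 21–0.
Middlemarch beats Kindred 11–10.
Kindred beats Circe 14–7.
Circe beats Middlemarch 15–6.
Every option loses at least one head-to-head, so there is no Condorcet winner.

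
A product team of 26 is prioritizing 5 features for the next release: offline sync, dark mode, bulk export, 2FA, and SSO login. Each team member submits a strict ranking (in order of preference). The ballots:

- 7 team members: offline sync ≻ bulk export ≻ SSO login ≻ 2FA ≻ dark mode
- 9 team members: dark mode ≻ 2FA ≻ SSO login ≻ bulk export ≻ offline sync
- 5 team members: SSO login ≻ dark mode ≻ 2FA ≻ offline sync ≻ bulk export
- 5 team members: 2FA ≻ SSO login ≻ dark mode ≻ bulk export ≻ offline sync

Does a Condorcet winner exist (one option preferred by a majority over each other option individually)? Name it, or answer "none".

none

Checking pairwise contests:
dark mode beats offline sync 19–7.
SSO login beats dark mode 17–9.
dark mode beats bulk export 19–7.
dark mode beats 2FA 14–12.
2FA beats SSO login 14–12.
Every option loses at least one head-to-head, so there is no Condorcet winner.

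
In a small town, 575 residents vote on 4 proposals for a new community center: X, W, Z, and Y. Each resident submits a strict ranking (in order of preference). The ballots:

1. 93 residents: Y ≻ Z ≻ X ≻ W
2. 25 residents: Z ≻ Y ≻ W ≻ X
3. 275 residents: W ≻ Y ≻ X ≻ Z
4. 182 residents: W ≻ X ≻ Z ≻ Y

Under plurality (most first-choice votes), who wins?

W

First-place votes: X 0, W 457, Z 25, Y 93.
W has the most first-place votes.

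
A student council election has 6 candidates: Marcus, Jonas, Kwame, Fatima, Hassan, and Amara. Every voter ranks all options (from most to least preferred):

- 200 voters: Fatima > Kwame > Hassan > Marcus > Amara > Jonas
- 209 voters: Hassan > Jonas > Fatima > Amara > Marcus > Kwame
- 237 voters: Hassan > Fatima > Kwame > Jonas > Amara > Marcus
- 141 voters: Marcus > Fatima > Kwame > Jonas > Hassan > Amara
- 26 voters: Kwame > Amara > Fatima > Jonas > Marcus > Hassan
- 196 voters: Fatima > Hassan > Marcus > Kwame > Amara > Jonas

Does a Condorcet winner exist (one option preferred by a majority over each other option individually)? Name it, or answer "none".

Fatima vs Marcus: 868–141 for Fatima.
Fatima vs Jonas: 800–209 for Fatima.
Fatima vs Kwame: 983–26 for Fatima.
Fatima vs Hassan: 563–446 for Fatima.
Fatima vs Amara: 983–26 for Fatima.
Fatima beats every other option head-to-head.

Fatima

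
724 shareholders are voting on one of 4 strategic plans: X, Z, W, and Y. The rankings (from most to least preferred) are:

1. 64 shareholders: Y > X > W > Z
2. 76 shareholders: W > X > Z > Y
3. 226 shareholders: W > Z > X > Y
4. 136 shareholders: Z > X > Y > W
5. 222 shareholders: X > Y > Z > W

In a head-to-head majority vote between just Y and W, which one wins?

Voters preferring Y to W: 422; preferring W to Y: 302.
Y wins the head-to-head.

Y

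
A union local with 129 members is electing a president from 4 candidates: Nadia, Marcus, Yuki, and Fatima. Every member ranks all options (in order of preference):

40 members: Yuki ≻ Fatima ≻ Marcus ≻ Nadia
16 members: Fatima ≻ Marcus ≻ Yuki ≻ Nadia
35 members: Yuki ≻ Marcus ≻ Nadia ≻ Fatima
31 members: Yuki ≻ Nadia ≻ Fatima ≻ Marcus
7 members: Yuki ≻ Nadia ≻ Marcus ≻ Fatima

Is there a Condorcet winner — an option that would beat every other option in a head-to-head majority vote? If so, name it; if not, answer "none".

Yuki vs Nadia: 129–0 for Yuki.
Yuki vs Marcus: 113–16 for Yuki.
Yuki vs Fatima: 113–16 for Yuki.
Yuki beats every other option head-to-head.

Yuki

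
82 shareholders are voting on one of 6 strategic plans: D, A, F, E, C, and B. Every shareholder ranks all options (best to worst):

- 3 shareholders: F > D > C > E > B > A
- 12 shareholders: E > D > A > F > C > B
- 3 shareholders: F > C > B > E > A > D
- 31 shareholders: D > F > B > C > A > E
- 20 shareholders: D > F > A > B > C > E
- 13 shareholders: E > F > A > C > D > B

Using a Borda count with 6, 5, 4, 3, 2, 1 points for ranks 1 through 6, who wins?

D

D: 3·5 + 12·5 + 3·1 + 31·6 + 20·6 + 13·2 = 410
A: 3·1 + 12·4 + 3·2 + 31·2 + 20·4 + 13·4 = 251
F: 3·6 + 12·3 + 3·6 + 31·5 + 20·5 + 13·5 = 392
E: 3·3 + 12·6 + 3·3 + 31·1 + 20·1 + 13·6 = 219
C: 3·4 + 12·2 + 3·5 + 31·3 + 20·2 + 13·3 = 223
B: 3·2 + 12·1 + 3·4 + 31·4 + 20·3 + 13·1 = 227
D has the highest Borda score (410).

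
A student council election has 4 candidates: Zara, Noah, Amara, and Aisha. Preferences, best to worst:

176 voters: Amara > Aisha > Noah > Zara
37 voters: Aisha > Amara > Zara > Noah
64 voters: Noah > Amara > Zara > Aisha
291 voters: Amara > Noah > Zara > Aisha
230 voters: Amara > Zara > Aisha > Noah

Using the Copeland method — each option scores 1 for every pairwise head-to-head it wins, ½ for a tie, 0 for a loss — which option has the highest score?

Amara

Zara: beats Aisha; loses to Noah and Amara → score 1.
Noah: beats Zara; loses to Amara and Aisha → score 1.
Amara: beats Zara, Noah, and Aisha → score 3.
Aisha: beats Noah; loses to Zara and Amara → score 1.
Amara has the best pairwise record.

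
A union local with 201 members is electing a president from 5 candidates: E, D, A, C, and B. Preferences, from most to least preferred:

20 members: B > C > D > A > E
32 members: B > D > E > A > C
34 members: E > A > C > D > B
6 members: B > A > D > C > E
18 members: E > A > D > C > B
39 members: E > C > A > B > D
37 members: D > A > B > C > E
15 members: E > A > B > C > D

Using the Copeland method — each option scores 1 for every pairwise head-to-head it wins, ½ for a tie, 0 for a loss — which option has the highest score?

E: beats D, A, C, and B → score 4.
D: loses to E, A, C, and B → score 0.
A: beats D, C, and B; loses to E → score 3.
C: beats D; loses to E, A, and B → score 1.
B: beats D and C; loses to E and A → score 2.
E has the best pairwise record.

E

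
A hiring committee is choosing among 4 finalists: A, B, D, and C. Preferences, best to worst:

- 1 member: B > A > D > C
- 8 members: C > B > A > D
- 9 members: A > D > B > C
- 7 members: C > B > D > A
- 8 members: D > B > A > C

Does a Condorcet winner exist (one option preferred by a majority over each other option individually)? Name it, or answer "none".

none

Checking pairwise contests:
B beats A 24–9.
D beats B 17–16.
A beats D 18–15.
A beats C 18–15.
Every option loses at least one head-to-head, so there is no Condorcet winner.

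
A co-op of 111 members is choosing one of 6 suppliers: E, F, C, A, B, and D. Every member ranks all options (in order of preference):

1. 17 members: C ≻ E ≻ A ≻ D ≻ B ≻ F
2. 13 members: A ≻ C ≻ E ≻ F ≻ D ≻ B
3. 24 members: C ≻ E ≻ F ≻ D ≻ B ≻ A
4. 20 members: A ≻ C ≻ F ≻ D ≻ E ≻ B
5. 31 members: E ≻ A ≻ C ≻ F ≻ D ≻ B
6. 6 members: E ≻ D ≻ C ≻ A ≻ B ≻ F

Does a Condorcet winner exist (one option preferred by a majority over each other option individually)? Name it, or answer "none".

Checking pairwise contests:
C beats E 74–37.
E beats F 91–20.
A beats C 64–47.
E beats A 78–33.
E beats B 111–0.
E beats D 91–20.
Every option loses at least one head-to-head, so there is no Condorcet winner.

none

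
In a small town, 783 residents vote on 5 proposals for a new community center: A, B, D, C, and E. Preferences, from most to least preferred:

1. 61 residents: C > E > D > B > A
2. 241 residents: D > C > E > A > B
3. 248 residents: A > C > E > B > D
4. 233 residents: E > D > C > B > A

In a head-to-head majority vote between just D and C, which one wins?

Voters preferring D to C: 474; preferring C to D: 309.
D wins the head-to-head.

D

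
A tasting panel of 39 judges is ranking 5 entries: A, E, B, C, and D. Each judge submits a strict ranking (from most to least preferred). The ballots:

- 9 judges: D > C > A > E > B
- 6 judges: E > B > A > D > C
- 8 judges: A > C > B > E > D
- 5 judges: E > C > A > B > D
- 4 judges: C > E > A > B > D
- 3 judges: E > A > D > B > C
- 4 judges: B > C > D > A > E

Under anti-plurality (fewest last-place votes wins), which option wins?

A

Last-place votes: A 0, E 4, B 9, C 9, D 17.
A is ranked last by the fewest voters, so A wins.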